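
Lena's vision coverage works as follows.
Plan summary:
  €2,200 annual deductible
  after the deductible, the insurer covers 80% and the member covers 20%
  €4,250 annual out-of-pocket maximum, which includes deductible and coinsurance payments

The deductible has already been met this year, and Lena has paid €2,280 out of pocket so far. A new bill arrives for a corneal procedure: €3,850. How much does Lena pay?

With the deductible met, the entire €3,850 is subject to coinsurance.
Member's 20% share of €3,850 is €770.
Cumulative spending €2,280 + €770 = €3,050 stays under the €4,250 maximum.

€770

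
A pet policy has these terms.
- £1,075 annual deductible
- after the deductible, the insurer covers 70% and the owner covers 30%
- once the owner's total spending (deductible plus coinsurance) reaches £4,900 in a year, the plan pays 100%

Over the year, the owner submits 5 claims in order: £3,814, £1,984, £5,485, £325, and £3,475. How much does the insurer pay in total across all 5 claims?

Claim 1 — £3,814: £1,075 finishes the deductible; £2,739 goes to coinsurance; coinsurance £2,739 × 30% = £821.70. Owner pays £1,896.70; OOP now £1,896.70. Insurer: £3,814 − £1,896.70 = £1,917.30.
Claim 2 — £1,984: deductible already satisfied, so owner's share is 30% × £1,984 = £595.20. Owner pays £595.20; OOP now £2,491.90. Insurer: £1,984 − £595.20 = £1,388.80.
Claim 3 — £5,485: deductible already satisfied, so owner's share is 30% × £5,485 = £1,645.50. Owner pays £1,645.50; OOP now £4,137.40. Plan pays £5,485 − £1,645.50 = £3,839.50.
Claim 4 — £325: deductible met; 30% of £325 = £97.50. Cost to owner: £97.50. OOP to date £4,234.90. Plan pays £325 − £97.50 = £227.50.
Claim 5 — £3,475: deductible already satisfied, so owner's share is 30% × £3,475 = £1,042.50. Adding that to £4,234.90 gives £5,277.40, past the £4,900 cap; owner pays only £4,900 − £4,234.90 = £665.10. Plan pays £3,475 − £665.10 = £2,809.90.
Insurer total: £1,917.30 + £1,388.80 + £3,839.50 + £227.50 + £2,809.90 = £10,183.

£10,183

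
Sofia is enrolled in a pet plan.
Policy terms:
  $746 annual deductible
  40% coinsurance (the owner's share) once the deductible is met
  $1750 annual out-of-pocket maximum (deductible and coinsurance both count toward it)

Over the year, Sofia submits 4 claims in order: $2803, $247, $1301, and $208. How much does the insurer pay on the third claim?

Claim 1 ($2803): deductible takes $746, $2057 remains; coinsurance $2057 × 40% = $822.80. Cost to owner: $1568.80. OOP to date $1568.80. Insurer: $2803 − $1568.80 = $1234.20.
Claim 2 ($247): 40% coinsurance on $247 = $98.80. Owner owes $98.80 (running OOP $1667.60). Plan pays $247 − $98.80 = $148.20.
Claim 3 ($1301): deductible met; 40% of $1301 = $520.40. That would push OOP to $2188, over the $1750 cap, so owner pays $1750 − $1667.60 = $82.40. Insurer: $1301 − $82.40 = $1218.60.

$1218.60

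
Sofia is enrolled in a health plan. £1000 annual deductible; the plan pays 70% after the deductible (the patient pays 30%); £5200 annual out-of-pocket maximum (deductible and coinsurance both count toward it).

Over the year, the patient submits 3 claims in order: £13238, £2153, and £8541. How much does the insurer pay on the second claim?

£1624.40

Claim 1 (£13238): deductible takes £1000, £12238 remains; patient's 30% is £3671.40. Patient pays £4671.40; OOP now £4671.40. Plan pays £13238 − £4671.40 = £8566.60.
Claim 2 (£2153): deductible already satisfied, so patient's share is 30% × £2153 = £645.90. Adding that to £4671.40 gives £5317.30, past the £5200 cap; patient pays only £5200 − £4671.40 = £528.60. Plan pays £2153 − £528.60 = £1624.40.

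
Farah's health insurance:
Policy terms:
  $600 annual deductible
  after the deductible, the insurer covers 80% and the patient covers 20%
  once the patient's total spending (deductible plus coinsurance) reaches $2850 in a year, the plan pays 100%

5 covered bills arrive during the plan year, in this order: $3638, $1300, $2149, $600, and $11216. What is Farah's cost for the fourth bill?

$120

Bill 1, $3638: deductible takes $600, $3038 remains; patient's 20% is $607.60. Patient pays $1207.60; OOP now $1207.60.
Bill 2, $1300: deductible already satisfied, so patient's share is 20% × $1300 = $260. Cost to patient: $260. OOP to date $1467.60.
Bill 3, $2149: deductible already satisfied, so patient's share is 20% × $2149 = $429.80. Patient owes $429.80 (running OOP $1897.40).
Bill 4, $600: deductible already satisfied, so patient's share is 20% × $600 = $120. Cost to patient: $120. OOP to date $2017.40.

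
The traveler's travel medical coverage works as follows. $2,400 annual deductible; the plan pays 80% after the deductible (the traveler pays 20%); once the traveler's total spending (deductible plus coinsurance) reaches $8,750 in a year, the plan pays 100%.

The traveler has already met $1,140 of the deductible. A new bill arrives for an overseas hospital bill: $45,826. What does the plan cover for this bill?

$38,216

Remaining deductible: $2,400 − $1,140 = $1,260.
The remaining $44,566 (= $45,826 − $1,260) moves to coinsurance.
Coinsurance: $44,566 × 20% = $8,913.20.
Traveler responsibility before any cap: $1,260 + $8,913.20 = $10,173.20.
Year-to-date out-of-pocket would reach $1,140 + $10,173.20 = $11,313.20, above the $8,750 maximum, so the traveler pays only $8,750 − $1,140 = $7,610.
Insurer pays the balance: $45,826 − $7,610 = $38,216.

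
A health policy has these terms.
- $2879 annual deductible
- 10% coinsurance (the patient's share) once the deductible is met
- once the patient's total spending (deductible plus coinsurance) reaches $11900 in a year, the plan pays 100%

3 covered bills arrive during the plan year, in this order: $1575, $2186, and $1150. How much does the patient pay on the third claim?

$115

Claim 1 ($1575): all of it applies to the deductible. Patient pays $1575; OOP now $1575.
Claim 2 ($2186): deductible takes $1304, $882 remains; coinsurance $882 × 10% = $88.20. Patient owes $1392.20 (running OOP $2967.20).
Claim 3 ($1150): 10% coinsurance on $1150 = $115. Cost to patient: $115. OOP to date $3082.20.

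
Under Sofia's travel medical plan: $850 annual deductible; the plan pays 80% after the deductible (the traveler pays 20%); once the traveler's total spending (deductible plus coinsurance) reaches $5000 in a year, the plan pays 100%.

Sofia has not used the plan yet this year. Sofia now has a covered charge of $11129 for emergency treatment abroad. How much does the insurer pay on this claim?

$8223.20

Deductible not yet touched, so the first $850 of the bill goes to the deductible.
That leaves $11129 − $850 = $10279 for coinsurance.
Coinsurance: $10279 × 20% = $2055.80.
Traveler responsibility before any cap: $850 + $2055.80 = $2905.80.
Year-to-date out-of-pocket becomes $0 + $2905.80 = $2905.80, still under the $5000 maximum, so no cap applies.
Insurer pays the balance: $11129 − $2905.80 = $8223.20.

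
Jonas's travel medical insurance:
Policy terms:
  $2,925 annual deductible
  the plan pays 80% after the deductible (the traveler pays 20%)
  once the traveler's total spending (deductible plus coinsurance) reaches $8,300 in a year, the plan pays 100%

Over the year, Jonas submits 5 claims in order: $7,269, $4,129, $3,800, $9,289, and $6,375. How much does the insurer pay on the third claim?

Bill 1, $7,269: deductible takes $2,925, $4,344 remains; coinsurance $4,344 × 20% = $868.80. Traveler owes $3,793.80 (running OOP $3,793.80). Plan pays $7,269 − $3,793.80 = $3,475.20.
Bill 2, $4,129: 20% coinsurance on $4,129 = $825.80. Traveler owes $825.80 (running OOP $4,619.60). Plan pays $4,129 − $825.80 = $3,303.20.
Bill 3, $3,800: deductible met; 20% of $3,800 = $760. Cost to traveler: $760. OOP to date $5,379.60. Plan pays $3,800 − $760 = $3,040.

$3,040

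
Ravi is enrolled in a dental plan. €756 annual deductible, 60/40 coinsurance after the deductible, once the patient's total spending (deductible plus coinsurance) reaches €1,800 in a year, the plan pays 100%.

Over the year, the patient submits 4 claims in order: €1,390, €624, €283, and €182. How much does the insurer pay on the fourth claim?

#1 (€1,390): deductible takes €756, €634 remains; 40% of €634 = €253.60. Patient pays €1,009.60; OOP now €1,009.60. Insurer: €1,390 − €1,009.60 = €380.40.
#2 (€624): deductible already satisfied, so patient's share is 40% × €624 = €249.60. Cost to patient: €249.60. OOP to date €1,259.20. Insurer: €624 − €249.60 = €374.40.
#3 (€283): deductible met; 40% of €283 = €113.20. Patient owes €113.20 (running OOP €1,372.40). Plan pays €283 − €113.20 = €169.80.
#4 (€182): 40% coinsurance on €182 = €72.80. Cost to patient: €72.80. OOP to date €1,445.20. Insurer: €182 − €72.80 = €109.20.

€109.20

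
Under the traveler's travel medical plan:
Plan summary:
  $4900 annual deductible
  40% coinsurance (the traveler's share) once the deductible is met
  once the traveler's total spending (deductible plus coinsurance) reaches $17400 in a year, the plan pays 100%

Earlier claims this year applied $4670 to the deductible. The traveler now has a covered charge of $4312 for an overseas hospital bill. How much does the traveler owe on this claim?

Deductible still to meet: $4900 − $4670 = $230.
That leaves $4312 − $230 = $4082 for coinsurance.
Traveler's 40% share of $4082 is $1632.80.
That puts the traveler's cost at $230 + $1632.80 = $1862.80 before any cap.
Year-to-date out-of-pocket becomes $4670 + $1862.80 = $6532.80, still under the $17400 maximum, so no cap applies.

$1862.80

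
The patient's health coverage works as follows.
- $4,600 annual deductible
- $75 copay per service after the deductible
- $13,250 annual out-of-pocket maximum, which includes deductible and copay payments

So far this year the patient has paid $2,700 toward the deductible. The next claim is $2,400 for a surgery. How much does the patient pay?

$1,975

Deductible still to meet: $4,600 − $2,700 = $1,900.
After the $1,900 deductible portion, $2,400 − $1,900 = $500 is subject to the copay.
Copay on this service: $75.
Patient responsibility before any cap: $1,900 + $75 = $1,975.
Total out-of-pocket so far would be $2,700 + $1,975 = $4,675, below the $13,250 cap — no reduction.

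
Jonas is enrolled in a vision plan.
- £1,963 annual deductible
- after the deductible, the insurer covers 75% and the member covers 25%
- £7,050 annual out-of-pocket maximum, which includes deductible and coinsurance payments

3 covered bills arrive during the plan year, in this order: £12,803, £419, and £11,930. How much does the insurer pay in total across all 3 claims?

£18,102

Claim 1 (£12,803): £1,963 finishes the deductible; £10,840 goes to coinsurance; coinsurance £10,840 × 25% = £2,710. Cost to member: £4,673. OOP to date £4,673. Plan pays £12,803 − £4,673 = £8,130.
Claim 2 (£419): 25% coinsurance on £419 = £104.75. Member owes £104.75 (running OOP £4,777.75). Plan pays £419 − £104.75 = £314.25.
Claim 3 (£11,930): deductible already satisfied, so member's share is 25% × £11,930 = £2,982.50. That would push OOP to £7,760.25, over the £7,050 cap, so member pays £7,050 − £4,777.75 = £2,272.25. Insurer: £11,930 − £2,272.25 = £9,657.75.
Insurer total: £8,130 + £314.25 + £9,657.75 = £18,102.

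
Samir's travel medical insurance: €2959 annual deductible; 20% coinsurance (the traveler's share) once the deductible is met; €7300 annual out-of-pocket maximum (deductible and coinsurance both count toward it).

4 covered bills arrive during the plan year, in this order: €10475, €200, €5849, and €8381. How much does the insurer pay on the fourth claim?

Claim 1 — €10475: €2959 to deductible, leaving €7516; 20% of €7516 = €1503.20. Traveler owes €4462.20 (running OOP €4462.20). Plan pays €10475 − €4462.20 = €6012.80.
Claim 2 — €200: 20% coinsurance on €200 = €40. Cost to traveler: €40. OOP to date €4502.20. Insurer: €200 − €40 = €160.
Claim 3 — €5849: deductible already satisfied, so traveler's share is 20% × €5849 = €1169.80. Traveler pays €1169.80; OOP now €5672. Plan pays €5849 − €1169.80 = €4679.20.
Claim 4 — €8381: deductible met; 20% of €8381 = €1676.20. That would push OOP to €7348.20, over the €7300 cap, so traveler pays €7300 − €5672 = €1628. Insurer: €8381 − €1628 = €6753.

€6753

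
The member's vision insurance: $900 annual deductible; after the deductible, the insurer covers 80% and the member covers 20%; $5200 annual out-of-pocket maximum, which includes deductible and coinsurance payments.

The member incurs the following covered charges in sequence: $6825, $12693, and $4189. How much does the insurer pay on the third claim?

$3612.60

#1 ($6825): deductible takes $900, $5925 remains; coinsurance $5925 × 20% = $1185. Cost to member: $2085. OOP to date $2085. Plan pays $6825 − $2085 = $4740.
#2 ($12693): deductible already satisfied, so member's share is 20% × $12693 = $2538.60. Cost to member: $2538.60. OOP to date $4623.60. Plan pays $12693 − $2538.60 = $10154.40.
#3 ($4189): deductible already satisfied, so member's share is 20% × $4189 = $837.80. Adding that to $4623.60 gives $5461.40, past the $5200 cap; member pays only $5200 − $4623.60 = $576.40. Insurer: $4189 − $576.40 = $3612.60.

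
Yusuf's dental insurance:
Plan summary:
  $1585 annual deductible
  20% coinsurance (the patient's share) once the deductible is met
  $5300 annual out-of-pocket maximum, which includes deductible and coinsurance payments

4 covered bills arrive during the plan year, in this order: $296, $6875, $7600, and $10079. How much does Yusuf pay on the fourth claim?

$1077.80

#1 ($296): fully absorbed by the deductible. Patient pays $296; OOP now $296.
#2 ($6875): deductible takes $1289, $5586 remains; 20% of $5586 = $1117.20. Cost to patient: $2406.20. OOP to date $2702.20.
#3 ($7600): 20% coinsurance on $7600 = $1520. Patient owes $1520 (running OOP $4222.20).
#4 ($10079): deductible met; 20% of $10079 = $2015.80. That would push OOP to $6238, over the $5300 cap, so patient pays $5300 − $4222.20 = $1077.80.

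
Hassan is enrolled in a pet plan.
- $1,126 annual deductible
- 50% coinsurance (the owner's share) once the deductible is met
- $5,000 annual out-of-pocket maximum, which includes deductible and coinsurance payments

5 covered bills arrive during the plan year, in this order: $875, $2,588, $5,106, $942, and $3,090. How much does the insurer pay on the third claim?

$2,553

Bill 1, $875: all of it applies to the deductible. Owner pays $875; OOP now $875. Insurer: $875 − $875 = $0.
Bill 2, $2,588: deductible takes $251, $2,337 remains; 50% of $2,337 = $1,168.50. Owner owes $1,419.50 (running OOP $2,294.50). Plan pays $2,588 − $1,419.50 = $1,168.50.
Bill 3, $5,106: deductible already satisfied, so owner's share is 50% × $5,106 = $2,553. Owner owes $2,553 (running OOP $4,847.50). Plan pays $5,106 − $2,553 = $2,553.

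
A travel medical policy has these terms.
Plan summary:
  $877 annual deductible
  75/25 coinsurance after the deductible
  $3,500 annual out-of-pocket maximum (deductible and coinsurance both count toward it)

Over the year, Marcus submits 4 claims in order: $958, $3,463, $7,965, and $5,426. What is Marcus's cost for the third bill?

$1,737

Claim 1 — $958: $877 finishes the deductible; $81 goes to coinsurance; traveler's 25% is $20.25. Traveler pays $897.25; OOP now $897.25.
Claim 2 — $3,463: deductible already satisfied, so traveler's share is 25% × $3,463 = $865.75. Cost to traveler: $865.75. OOP to date $1,763.
Claim 3 — $7,965: deductible already satisfied, so traveler's share is 25% × $7,965 = $1,991.25. Adding that to $1,763 gives $3,754.25, past the $3,500 cap; traveler pays only $3,500 − $1,763 = $1,737.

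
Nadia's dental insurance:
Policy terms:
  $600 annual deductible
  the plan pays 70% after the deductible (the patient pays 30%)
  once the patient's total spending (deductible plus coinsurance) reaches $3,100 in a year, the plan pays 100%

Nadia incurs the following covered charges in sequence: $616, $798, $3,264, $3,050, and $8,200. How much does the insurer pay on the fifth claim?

$7,838.40

#1 ($616): deductible takes $600, $16 remains; patient's 30% is $4.80. Patient owes $604.80 (running OOP $604.80). Insurer: $616 − $604.80 = $11.20.
#2 ($798): deductible already satisfied, so patient's share is 30% × $798 = $239.40. Patient pays $239.40; OOP now $844.20. Plan pays $798 − $239.40 = $558.60.
#3 ($3,264): 30% coinsurance on $3,264 = $979.20. Cost to patient: $979.20. OOP to date $1,823.40. Plan pays $3,264 − $979.20 = $2,284.80.
#4 ($3,050): deductible already satisfied, so patient's share is 30% × $3,050 = $915. Cost to patient: $915. OOP to date $2,738.40. Plan pays $3,050 − $915 = $2,135.
#5 ($8,200): 30% coinsurance on $8,200 = $2,460. That would push OOP to $5,198.40, over the $3,100 cap, so patient pays $3,100 − $2,738.40 = $361.60. Insurer: $8,200 − $361.60 = $7,838.40.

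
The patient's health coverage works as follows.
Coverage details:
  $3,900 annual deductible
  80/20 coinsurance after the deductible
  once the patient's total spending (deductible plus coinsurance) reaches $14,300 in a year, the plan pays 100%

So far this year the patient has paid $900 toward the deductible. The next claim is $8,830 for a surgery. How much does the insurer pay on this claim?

$4,664

Remaining deductible: $3,900 − $900 = $3,000.
That leaves $8,830 − $3,000 = $5,830 for coinsurance.
20% of $5,830 = $1,166 falls to the patient.
Patient responsibility before any cap: $3,000 + $1,166 = $4,166.
Year-to-date out-of-pocket becomes $900 + $4,166 = $5,066, still under the $14,300 maximum, so no cap applies.
The insurer covers the remainder: $8,830 − $4,166 = $4,664.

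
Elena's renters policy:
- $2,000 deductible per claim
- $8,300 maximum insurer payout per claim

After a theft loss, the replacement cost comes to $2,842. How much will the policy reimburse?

Subtract the deductible: $2,842 − $2,000 = $842.
$842 ≤ $8,300, so the limit doesn't bind; insurer pays $842.

$842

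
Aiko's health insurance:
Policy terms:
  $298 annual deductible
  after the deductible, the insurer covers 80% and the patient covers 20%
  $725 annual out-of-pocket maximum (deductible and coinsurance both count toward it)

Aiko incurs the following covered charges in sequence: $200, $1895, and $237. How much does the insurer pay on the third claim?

Claim 1 ($200): fully absorbed by the deductible. Patient pays $200; OOP now $200. Insurer: $200 − $200 = $0.
Claim 2 ($1895): $98 finishes the deductible; $1797 goes to coinsurance; patient's 20% is $359.40. Patient owes $457.40 (running OOP $657.40). Insurer: $1895 − $457.40 = $1437.60.
Claim 3 ($237): deductible met; 20% of $237 = $47.40. Patient pays $47.40; OOP now $704.80. Insurer: $237 − $47.40 = $189.60.

$189.60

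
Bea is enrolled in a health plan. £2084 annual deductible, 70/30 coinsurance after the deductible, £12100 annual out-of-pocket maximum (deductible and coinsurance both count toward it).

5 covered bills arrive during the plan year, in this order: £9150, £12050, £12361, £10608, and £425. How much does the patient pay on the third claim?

£3708.30

Bill 1, £9150: £2084 finishes the deductible; £7066 goes to coinsurance; 30% of £7066 = £2119.80. Cost to patient: £4203.80. OOP to date £4203.80.
Bill 2, £12050: 30% coinsurance on £12050 = £3615. Cost to patient: £3615. OOP to date £7818.80.
Bill 3, £12361: deductible already satisfied, so patient's share is 30% × £12361 = £3708.30. Patient owes £3708.30 (running OOP £11527.10).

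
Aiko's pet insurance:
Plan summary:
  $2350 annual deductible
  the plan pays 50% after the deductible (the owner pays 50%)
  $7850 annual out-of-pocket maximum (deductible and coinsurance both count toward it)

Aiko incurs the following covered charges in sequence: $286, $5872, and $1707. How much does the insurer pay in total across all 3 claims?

$2757.50

Claim 1 — $286: fully absorbed by the deductible. Owner pays $286; OOP now $286. Insurer: $286 − $286 = $0.
Claim 2 — $5872: $2064 to deductible, leaving $3808; owner's 50% is $1904. Owner pays $3968; OOP now $4254. Insurer: $5872 − $3968 = $1904.
Claim 3 — $1707: 50% coinsurance on $1707 = $853.50. Cost to owner: $853.50. OOP to date $5107.50. Plan pays $1707 − $853.50 = $853.50.
Insurer total: $0 + $1904 + $853.50 = $2757.50.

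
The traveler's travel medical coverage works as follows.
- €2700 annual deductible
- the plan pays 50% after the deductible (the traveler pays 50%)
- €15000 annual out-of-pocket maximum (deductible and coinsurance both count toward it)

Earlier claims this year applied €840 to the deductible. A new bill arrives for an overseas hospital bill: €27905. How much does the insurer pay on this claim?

Remaining deductible: €2700 − €840 = €1860.
The remaining €26045 (= €27905 − €1860) moves to coinsurance.
50% of €26045 = €13022.50 falls to the traveler.
That puts the traveler's cost at €1860 + €13022.50 = €14882.50 before any cap.
That would bring total out-of-pocket to €15722.50, past the €15000 cap. The traveler is capped at €15000 − €840 = €14160 on this claim.
The plan picks up €27905 − €14160 = €13745.

€13745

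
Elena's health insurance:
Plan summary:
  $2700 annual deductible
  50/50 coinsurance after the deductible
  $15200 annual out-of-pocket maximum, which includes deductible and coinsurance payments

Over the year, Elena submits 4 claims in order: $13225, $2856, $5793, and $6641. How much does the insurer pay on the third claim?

Claim 1 — $13225: deductible takes $2700, $10525 remains; coinsurance $10525 × 50% = $5262.50. Cost to patient: $7962.50. OOP to date $7962.50. Plan pays $13225 − $7962.50 = $5262.50.
Claim 2 — $2856: deductible already satisfied, so patient's share is 50% × $2856 = $1428. Cost to patient: $1428. OOP to date $9390.50. Insurer: $2856 − $1428 = $1428.
Claim 3 — $5793: 50% coinsurance on $5793 = $2896.50. Patient pays $2896.50; OOP now $12287. Plan pays $5793 − $2896.50 = $2896.50.

$2896.50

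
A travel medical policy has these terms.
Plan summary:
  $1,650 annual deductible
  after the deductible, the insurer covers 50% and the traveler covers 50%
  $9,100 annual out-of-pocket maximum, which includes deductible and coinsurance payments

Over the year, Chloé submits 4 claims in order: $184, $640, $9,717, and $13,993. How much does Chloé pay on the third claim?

$5,271.50

Claim 1 — $184: all of it applies to the deductible. Cost to traveler: $184. OOP to date $184.
Claim 2 — $640: entire amount goes to the deductible. Cost to traveler: $640. OOP to date $824.
Claim 3 — $9,717: $826 finishes the deductible; $8,891 goes to coinsurance; 50% of $8,891 = $4,445.50. Traveler owes $5,271.50 (running OOP $6,095.50).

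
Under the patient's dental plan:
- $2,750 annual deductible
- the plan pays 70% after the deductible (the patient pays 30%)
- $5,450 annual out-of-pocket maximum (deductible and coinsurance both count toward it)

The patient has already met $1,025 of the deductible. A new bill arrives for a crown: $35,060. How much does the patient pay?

$4,425

$1,025 of the $2,750 deductible is already met, leaving $1,725.
The remaining $33,335 (= $35,060 − $1,725) moves to coinsurance.
30% of $33,335 = $10,000.50 falls to the patient.
That puts the patient's cost at $1,725 + $10,000.50 = $11,725.50 before any cap.
Adding $11,725.50 to the $1,025 already spent would give $12,750.50, which exceeds the $5,450 cap; the patient pays just $5,450 − $1,025 = $4,425.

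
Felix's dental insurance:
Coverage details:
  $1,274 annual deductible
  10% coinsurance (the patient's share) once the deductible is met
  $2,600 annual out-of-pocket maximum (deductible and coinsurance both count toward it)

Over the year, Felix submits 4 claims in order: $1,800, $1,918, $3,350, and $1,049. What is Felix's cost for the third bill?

$335

Claim 1 ($1,800): $1,274 to deductible, leaving $526; 10% of $526 = $52.60. Cost to patient: $1,326.60. OOP to date $1,326.60.
Claim 2 ($1,918): deductible met; 10% of $1,918 = $191.80. Cost to patient: $191.80. OOP to date $1,518.40.
Claim 3 ($3,350): deductible met; 10% of $3,350 = $335. Patient pays $335; OOP now $1,853.40.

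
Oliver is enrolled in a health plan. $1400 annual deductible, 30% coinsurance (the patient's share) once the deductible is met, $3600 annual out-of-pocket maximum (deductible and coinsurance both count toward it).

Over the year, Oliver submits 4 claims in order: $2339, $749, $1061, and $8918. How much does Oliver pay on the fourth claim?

Claim 1 ($2339): $1400 finishes the deductible; $939 goes to coinsurance; 30% of $939 = $281.70. Patient owes $1681.70 (running OOP $1681.70).
Claim 2 ($749): deductible already satisfied, so patient's share is 30% × $749 = $224.70. Cost to patient: $224.70. OOP to date $1906.40.
Claim 3 ($1061): 30% coinsurance on $1061 = $318.30. Cost to patient: $318.30. OOP to date $2224.70.
Claim 4 ($8918): 30% coinsurance on $8918 = $2675.40. That would push OOP to $4900.10, over the $3600 cap, so patient pays $3600 − $2224.70 = $1375.30.

$1375.30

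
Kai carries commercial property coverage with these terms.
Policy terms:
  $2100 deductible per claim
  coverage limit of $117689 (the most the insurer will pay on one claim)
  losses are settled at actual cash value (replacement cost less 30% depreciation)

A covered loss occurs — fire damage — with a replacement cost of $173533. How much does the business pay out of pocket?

$55844

Actual cash value after 30% depreciation: $173533 × 70% = $121473.10.
After the deductible, $121473.10 − $2100 = $119373.10 remains.
The $117689 per-incident cap binds; insurer pays $117689.
Business's share is the uncovered remainder: $173533 − $117689 = $55844.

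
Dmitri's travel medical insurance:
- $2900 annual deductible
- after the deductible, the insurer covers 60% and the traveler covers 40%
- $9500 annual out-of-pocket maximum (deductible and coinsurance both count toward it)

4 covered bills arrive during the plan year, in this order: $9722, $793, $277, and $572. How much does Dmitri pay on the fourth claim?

$228.80

#1 ($9722): $2900 to deductible, leaving $6822; 40% of $6822 = $2728.80. Traveler pays $5628.80; OOP now $5628.80.
#2 ($793): 40% coinsurance on $793 = $317.20. Traveler owes $317.20 (running OOP $5946).
#3 ($277): 40% coinsurance on $277 = $110.80. Cost to traveler: $110.80. OOP to date $6056.80.
#4 ($572): 40% coinsurance on $572 = $228.80. Traveler owes $228.80 (running OOP $6285.60).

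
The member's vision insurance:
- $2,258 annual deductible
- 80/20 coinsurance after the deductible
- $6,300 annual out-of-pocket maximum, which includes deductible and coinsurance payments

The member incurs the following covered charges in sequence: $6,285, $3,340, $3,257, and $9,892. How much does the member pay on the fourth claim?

Bill 1, $6,285: deductible takes $2,258, $4,027 remains; coinsurance $4,027 × 20% = $805.40. Member owes $3,063.40 (running OOP $3,063.40).
Bill 2, $3,340: 20% coinsurance on $3,340 = $668. Member owes $668 (running OOP $3,731.40).
Bill 3, $3,257: 20% coinsurance on $3,257 = $651.40. Cost to member: $651.40. OOP to date $4,382.80.
Bill 4, $9,892: deductible met; 20% of $9,892 = $1,978.40. OOP would hit $6,361.20 > $6,300, so the cap limits the member to $6,300 − $4,382.80 = $1,917.20.

$1,917.20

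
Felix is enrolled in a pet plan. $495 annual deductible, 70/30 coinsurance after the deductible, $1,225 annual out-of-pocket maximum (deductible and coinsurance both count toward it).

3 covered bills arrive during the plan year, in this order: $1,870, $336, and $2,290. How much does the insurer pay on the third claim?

$2,073.30

#1 ($1,870): $495 finishes the deductible; $1,375 goes to coinsurance; coinsurance $1,375 × 30% = $412.50. Owner pays $907.50; OOP now $907.50. Insurer: $1,870 − $907.50 = $962.50.
#2 ($336): deductible already satisfied, so owner's share is 30% × $336 = $100.80. Cost to owner: $100.80. OOP to date $1,008.30. Plan pays $336 − $100.80 = $235.20.
#3 ($2,290): deductible met; 30% of $2,290 = $687. Adding that to $1,008.30 gives $1,695.30, past the $1,225 cap; owner pays only $1,225 − $1,008.30 = $216.70. Plan pays $2,290 − $216.70 = $2,073.30.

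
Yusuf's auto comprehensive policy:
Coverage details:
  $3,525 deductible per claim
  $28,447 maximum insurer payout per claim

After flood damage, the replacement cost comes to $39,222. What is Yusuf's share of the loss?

$10,775

Less the $3,525 deductible: $39,222 − $3,525 = $35,697.
$35,697 exceeds the $28,447 limit, so the insurer pays the limit: $28,447.
Out of pocket: $39,222 − $28,447 = $10,775.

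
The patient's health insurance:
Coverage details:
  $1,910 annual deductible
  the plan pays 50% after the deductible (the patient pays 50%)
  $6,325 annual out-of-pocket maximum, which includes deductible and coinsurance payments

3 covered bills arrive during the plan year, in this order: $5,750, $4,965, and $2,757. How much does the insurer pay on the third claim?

$2,744.50

#1 ($5,750): $1,910 to deductible, leaving $3,840; patient's 50% is $1,920. Cost to patient: $3,830. OOP to date $3,830. Plan pays $5,750 − $3,830 = $1,920.
#2 ($4,965): deductible met; 50% of $4,965 = $2,482.50. Patient pays $2,482.50; OOP now $6,312.50. Plan pays $4,965 − $2,482.50 = $2,482.50.
#3 ($2,757): deductible met; 50% of $2,757 = $1,378.50. Adding that to $6,312.50 gives $7,691, past the $6,325 cap; patient pays only $6,325 − $6,312.50 = $12.50. Plan pays $2,757 − $12.50 = $2,744.50.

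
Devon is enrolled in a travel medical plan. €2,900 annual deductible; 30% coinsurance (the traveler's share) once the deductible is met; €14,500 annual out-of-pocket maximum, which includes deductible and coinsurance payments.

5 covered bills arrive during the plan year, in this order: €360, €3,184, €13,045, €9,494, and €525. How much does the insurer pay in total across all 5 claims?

Claim 1 (€360): fully absorbed by the deductible. Traveler owes €360 (running OOP €360). Plan pays €360 − €360 = €0.
Claim 2 (€3,184): €2,540 finishes the deductible; €644 goes to coinsurance; 30% of €644 = €193.20. Traveler owes €2,733.20 (running OOP €3,093.20). Insurer: €3,184 − €2,733.20 = €450.80.
Claim 3 (€13,045): deductible already satisfied, so traveler's share is 30% × €13,045 = €3,913.50. Traveler pays €3,913.50; OOP now €7,006.70. Insurer: €13,045 − €3,913.50 = €9,131.50.
Claim 4 (€9,494): deductible met; 30% of €9,494 = €2,848.20. Traveler pays €2,848.20; OOP now €9,854.90. Insurer: €9,494 − €2,848.20 = €6,645.80.
Claim 5 (€525): 30% coinsurance on €525 = €157.50. Traveler owes €157.50 (running OOP €10,012.40). Plan pays €525 − €157.50 = €367.50.
Insurer total: €0 + €450.80 + €9,131.50 + €6,645.80 + €367.50 = €16,595.60.

€16,595.60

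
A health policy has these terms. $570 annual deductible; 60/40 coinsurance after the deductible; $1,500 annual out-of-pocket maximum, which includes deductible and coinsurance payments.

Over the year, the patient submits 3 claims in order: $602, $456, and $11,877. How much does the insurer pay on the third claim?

Bill 1, $602: deductible takes $570, $32 remains; coinsurance $32 × 40% = $12.80. Patient owes $582.80 (running OOP $582.80). Insurer: $602 − $582.80 = $19.20.
Bill 2, $456: deductible met; 40% of $456 = $182.40. Cost to patient: $182.40. OOP to date $765.20. Insurer: $456 − $182.40 = $273.60.
Bill 3, $11,877: deductible already satisfied, so patient's share is 40% × $11,877 = $4,750.80. That would push OOP to $5,516, over the $1,500 cap, so patient pays $1,500 − $765.20 = $734.80. Insurer: $11,877 − $734.80 = $11,142.20.

$11,142.20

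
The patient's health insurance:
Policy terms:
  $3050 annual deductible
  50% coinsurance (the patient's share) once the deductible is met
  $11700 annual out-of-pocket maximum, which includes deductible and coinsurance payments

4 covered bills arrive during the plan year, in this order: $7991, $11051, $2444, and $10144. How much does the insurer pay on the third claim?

$1790

Claim 1 ($7991): $3050 to deductible, leaving $4941; patient's 50% is $2470.50. Cost to patient: $5520.50. OOP to date $5520.50. Insurer: $7991 − $5520.50 = $2470.50.
Claim 2 ($11051): deductible already satisfied, so patient's share is 50% × $11051 = $5525.50. Patient pays $5525.50; OOP now $11046. Plan pays $11051 − $5525.50 = $5525.50.
Claim 3 ($2444): deductible already satisfied, so patient's share is 50% × $2444 = $1222. That would push OOP to $12268, over the $11700 cap, so patient pays $11700 − $11046 = $654. Insurer: $2444 − $654 = $1790.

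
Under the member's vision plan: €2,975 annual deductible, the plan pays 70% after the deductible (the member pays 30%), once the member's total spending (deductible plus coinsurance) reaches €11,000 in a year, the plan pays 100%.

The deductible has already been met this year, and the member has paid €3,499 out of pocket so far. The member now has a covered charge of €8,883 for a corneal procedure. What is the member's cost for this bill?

The deductible is already satisfied, so the full bill goes to coinsurance.
30% of €8,883 = €2,664.90 falls to the member.
Cumulative spending €3,499 + €2,664.90 = €6,163.90 stays under the €11,000 maximum.

€2,664.90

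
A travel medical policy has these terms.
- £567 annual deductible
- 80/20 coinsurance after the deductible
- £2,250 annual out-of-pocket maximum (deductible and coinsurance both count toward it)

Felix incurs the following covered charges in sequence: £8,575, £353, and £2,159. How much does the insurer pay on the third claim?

Claim 1 (£8,575): deductible takes £567, £8,008 remains; coinsurance £8,008 × 20% = £1,601.60. Traveler pays £2,168.60; OOP now £2,168.60. Insurer: £8,575 − £2,168.60 = £6,406.40.
Claim 2 (£353): deductible already satisfied, so traveler's share is 20% × £353 = £70.60. Cost to traveler: £70.60. OOP to date £2,239.20. Plan pays £353 − £70.60 = £282.40.
Claim 3 (£2,159): 20% coinsurance on £2,159 = £431.80. That would push OOP to £2,671, over the £2,250 cap, so traveler pays £2,250 − £2,239.20 = £10.80. Insurer: £2,159 − £10.80 = £2,148.20.

£2,148.20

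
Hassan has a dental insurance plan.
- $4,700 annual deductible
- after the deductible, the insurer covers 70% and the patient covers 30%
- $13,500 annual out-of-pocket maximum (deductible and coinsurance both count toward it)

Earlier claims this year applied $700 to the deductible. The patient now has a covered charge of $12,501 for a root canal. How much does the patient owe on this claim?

$700 of the $4,700 deductible is already met, leaving $4,000.
That leaves $12,501 − $4,000 = $8,501 for coinsurance.
Coinsurance: $8,501 × 30% = $2,550.30.
That puts the patient's cost at $4,000 + $2,550.30 = $6,550.30 before any cap.
Cumulative spending $700 + $6,550.30 = $7,250.30 stays under the $13,500 maximum.

$6,550.30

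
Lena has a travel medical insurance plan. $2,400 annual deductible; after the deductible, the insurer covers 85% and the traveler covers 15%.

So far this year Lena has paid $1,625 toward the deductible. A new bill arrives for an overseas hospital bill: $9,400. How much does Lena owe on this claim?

$2,068.75

Deductible still to meet: $2,400 − $1,625 = $775.
The remaining $8,625 (= $9,400 − $775) moves to coinsurance.
Coinsurance: $8,625 × 15% = $1,293.75.
That puts the traveler's cost at $775 + $1,293.75 = $2,068.75.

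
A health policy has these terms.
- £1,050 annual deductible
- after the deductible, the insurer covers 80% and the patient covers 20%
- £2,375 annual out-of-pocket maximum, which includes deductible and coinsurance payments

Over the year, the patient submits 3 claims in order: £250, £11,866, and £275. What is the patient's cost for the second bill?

Claim 1 (£250): entire amount goes to the deductible. Patient pays £250; OOP now £250.
Claim 2 (£11,866): £800 finishes the deductible; £11,066 goes to coinsurance; coinsurance £11,066 × 20% = £2,213.20. Claim cost before the cap: £800 + £2,213.20 = £3,013.20. That would push OOP to £3,263.20, over the £2,375 cap, so patient pays £2,375 − £250 = £2,125.

£2,125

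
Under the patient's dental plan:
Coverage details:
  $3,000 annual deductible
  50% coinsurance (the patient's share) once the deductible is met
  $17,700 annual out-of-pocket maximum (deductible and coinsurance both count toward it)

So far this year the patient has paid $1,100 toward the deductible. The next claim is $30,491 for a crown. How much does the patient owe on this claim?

$16,195.50

Deductible still to meet: $3,000 − $1,100 = $1,900.
That leaves $30,491 − $1,900 = $28,591 for coinsurance.
Patient's 50% share of $28,591 is $14,295.50.
So the patient owes $1,900 + $14,295.50 = $16,195.50 before any cap.
Cumulative spending $1,100 + $16,195.50 = $17,295.50 stays under the $17,700 maximum.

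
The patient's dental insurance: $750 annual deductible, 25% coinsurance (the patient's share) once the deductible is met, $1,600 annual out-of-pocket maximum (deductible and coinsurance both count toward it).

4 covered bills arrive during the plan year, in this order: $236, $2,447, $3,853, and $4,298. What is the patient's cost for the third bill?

Claim 1 — $236: all of it applies to the deductible. Patient owes $236 (running OOP $236).
Claim 2 — $2,447: $514 finishes the deductible; $1,933 goes to coinsurance; coinsurance $1,933 × 25% = $483.25. Patient pays $997.25; OOP now $1,233.25.
Claim 3 — $3,853: 25% coinsurance on $3,853 = $963.25. That would push OOP to $2,196.50, over the $1,600 cap, so patient pays $1,600 − $1,233.25 = $366.75.

$366.75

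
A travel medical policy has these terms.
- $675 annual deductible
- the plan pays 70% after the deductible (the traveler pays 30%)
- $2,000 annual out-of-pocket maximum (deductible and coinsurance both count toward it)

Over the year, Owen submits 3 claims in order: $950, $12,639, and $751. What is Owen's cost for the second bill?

$1,242.50

Bill 1, $950: deductible takes $675, $275 remains; coinsurance $275 × 30% = $82.50. Traveler owes $757.50 (running OOP $757.50).
Bill 2, $12,639: deductible already satisfied, so traveler's share is 30% × $12,639 = $3,791.70. Adding that to $757.50 gives $4,549.20, past the $2,000 cap; traveler pays only $2,000 − $757.50 = $1,242.50.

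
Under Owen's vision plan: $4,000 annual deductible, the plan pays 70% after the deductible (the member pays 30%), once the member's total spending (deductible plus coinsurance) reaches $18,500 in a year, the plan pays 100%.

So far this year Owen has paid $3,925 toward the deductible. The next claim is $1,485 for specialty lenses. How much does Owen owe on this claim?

$498

Deductible still to meet: $4,000 − $3,925 = $75.
After the $75 deductible portion, $1,485 − $75 = $1,410 is subject to coinsurance.
Coinsurance: $1,410 × 30% = $423.
So the member owes $75 + $423 = $498 before any cap.
Total out-of-pocket so far would be $3,925 + $498 = $4,423, below the $18,500 cap — no reduction.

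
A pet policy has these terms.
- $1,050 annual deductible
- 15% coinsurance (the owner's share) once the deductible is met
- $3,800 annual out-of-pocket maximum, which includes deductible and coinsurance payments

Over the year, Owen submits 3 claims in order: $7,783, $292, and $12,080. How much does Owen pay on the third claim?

Bill 1, $7,783: $1,050 to deductible, leaving $6,733; coinsurance $6,733 × 15% = $1,009.95. Cost to owner: $2,059.95. OOP to date $2,059.95.
Bill 2, $292: deductible already satisfied, so owner's share is 15% × $292 = $43.80. Cost to owner: $43.80. OOP to date $2,103.75.
Bill 3, $12,080: 15% coinsurance on $12,080 = $1,812. OOP would hit $3,915.75 > $3,800, so the cap limits the owner to $3,800 − $2,103.75 = $1,696.25.

$1,696.25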